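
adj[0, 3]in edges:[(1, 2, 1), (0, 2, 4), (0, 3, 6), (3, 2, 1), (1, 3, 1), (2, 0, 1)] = 6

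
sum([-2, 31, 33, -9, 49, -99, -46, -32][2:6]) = -26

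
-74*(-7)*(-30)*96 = -1491840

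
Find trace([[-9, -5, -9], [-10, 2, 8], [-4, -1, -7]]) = diagonal: (-9) + 2 + (-7)
= -14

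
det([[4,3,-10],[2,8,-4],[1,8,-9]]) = -198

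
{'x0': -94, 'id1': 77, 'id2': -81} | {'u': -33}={'x0': -94, 'id1': 77, 'id2': -81, 'u': -33}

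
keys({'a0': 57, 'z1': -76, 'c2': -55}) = ['a0', 'z1', 'c2']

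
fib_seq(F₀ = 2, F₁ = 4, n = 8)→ [2, 4, 6, 10, 16, 26, 42, 68]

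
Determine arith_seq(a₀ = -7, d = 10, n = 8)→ a_0 = -7 + 0*10 = -7
a_1 = -7 + 1*10 = 3
a_2 = -7 + 2*10 = 13
...
= [-7, 3, 13, 23, 33, 43, 53, 63]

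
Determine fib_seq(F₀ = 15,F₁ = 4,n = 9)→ [15, 4, 19, 23, 42, 65, 107, 172, 279]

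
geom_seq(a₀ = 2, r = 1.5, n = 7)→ [2.0, 3.0, 4.5, 6.75, 10.125, 15.1875, 22.78125]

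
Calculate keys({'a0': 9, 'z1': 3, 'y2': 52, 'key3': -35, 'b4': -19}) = ['a0', 'z1', 'y2', 'key3', 'b4']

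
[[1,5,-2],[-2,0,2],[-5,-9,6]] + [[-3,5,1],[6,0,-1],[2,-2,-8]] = [[-2, 10, -1], [4, 0, 1], [-3, -11, -2]]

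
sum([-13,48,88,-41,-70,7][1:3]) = 136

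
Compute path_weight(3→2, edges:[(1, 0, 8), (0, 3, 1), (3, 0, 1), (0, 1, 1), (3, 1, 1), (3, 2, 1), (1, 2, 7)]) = 1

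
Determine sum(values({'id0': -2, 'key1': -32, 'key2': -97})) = -131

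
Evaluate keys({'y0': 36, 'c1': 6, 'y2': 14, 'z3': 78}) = ['y0', 'c1', 'y2', 'z3']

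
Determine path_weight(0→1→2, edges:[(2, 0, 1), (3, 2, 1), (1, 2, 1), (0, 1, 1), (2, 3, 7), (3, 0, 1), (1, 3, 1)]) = 2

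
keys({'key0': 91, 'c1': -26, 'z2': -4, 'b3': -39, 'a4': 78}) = ['key0', 'c1', 'z2', 'b3', 'a4']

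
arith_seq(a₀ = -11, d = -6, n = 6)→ a_0 = -11 + 0*-6 = -11
a_1 = -11 + 1*-6 = -17
a_2 = -11 + 2*-6 = -23
...
= [-11, -17, -23, -29, -35, -41]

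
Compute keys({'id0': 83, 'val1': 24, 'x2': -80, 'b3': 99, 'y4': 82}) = ['id0', 'val1', 'x2', 'b3', 'y4']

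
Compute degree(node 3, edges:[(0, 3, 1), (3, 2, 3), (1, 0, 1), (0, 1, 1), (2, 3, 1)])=3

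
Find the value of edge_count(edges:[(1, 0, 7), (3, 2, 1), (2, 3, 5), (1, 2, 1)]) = 4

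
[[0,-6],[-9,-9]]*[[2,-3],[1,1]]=[[-6, -6], [-27, 18]]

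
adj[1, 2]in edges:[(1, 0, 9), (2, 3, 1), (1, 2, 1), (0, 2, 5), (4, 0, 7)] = 1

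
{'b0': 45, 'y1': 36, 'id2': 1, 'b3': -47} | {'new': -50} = {'b0': 45, 'y1': 36, 'id2': 1, 'b3': -47, 'new': -50}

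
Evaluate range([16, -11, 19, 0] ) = 30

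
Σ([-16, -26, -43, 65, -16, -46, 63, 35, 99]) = 115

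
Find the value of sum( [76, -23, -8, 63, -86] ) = 76 + (-23) + (-8) + 63 + (-86)
= 22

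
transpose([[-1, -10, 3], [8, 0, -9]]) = [[-1, 8], [-10, 0], [3, -9]]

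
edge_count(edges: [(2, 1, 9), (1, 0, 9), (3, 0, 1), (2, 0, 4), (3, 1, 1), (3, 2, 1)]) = 6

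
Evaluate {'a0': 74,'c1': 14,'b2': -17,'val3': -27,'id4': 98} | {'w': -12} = {'a0': 74, 'c1': 14, 'b2': -17, 'val3': -27, 'id4': 98, 'w': -12}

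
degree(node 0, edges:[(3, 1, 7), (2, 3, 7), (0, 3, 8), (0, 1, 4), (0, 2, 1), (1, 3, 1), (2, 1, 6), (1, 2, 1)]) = incident: (0,3), (0,1), (0,2)
= 3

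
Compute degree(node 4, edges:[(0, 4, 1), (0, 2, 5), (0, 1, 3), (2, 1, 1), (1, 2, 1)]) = incident: (0,4)
= 1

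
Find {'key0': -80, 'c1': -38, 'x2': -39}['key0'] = -80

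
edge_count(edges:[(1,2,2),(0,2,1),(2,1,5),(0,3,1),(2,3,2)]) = 5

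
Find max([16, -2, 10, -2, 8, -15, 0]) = 16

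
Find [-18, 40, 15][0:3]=[-18, 40, 15]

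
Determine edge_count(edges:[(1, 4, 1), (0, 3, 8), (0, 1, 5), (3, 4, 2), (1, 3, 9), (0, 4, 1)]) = 6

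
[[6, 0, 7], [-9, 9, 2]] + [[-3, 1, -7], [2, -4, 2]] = [[3, 1, 0], [-7, 5, 4]]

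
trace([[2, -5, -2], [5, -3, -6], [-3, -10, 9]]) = diagonal: 2 + (-3) + 9
= 8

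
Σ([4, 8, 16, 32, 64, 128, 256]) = 4 + 8 + 16 + 32 + 64 + 128 + 256
= 508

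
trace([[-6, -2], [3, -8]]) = diagonal: (-6) + (-8)
= -14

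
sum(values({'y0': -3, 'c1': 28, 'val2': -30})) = (-3) + 28 + (-30)
= -5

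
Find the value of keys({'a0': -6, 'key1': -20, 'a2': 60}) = ['a0', 'key1', 'a2']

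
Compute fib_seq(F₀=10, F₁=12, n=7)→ F_2 = F_1 + F_0 = 22
F_3 = F_2 + F_1 = 34
F_4 = F_3 + F_2 = 56
...
= [10, 12, 22, 34, 56, 90, 146]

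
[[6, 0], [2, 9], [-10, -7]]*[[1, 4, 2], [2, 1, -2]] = [[6, 24, 12], [20, 17, -14], [-24, -47, -6]]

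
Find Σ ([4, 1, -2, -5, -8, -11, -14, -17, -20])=4 + 1 + (-2) + (-5) + (-8) + (-11) + (-14) + (-17) + (-20)
= -72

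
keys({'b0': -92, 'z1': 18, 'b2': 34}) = ['b0', 'z1', 'b2']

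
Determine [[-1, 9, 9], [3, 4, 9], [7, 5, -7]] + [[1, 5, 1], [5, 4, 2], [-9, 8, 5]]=[[0, 14, 10], [8, 8, 11], [-2, 13, -2]]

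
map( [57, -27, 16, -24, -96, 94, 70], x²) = [3249, 729, 256, 576, 9216, 8836, 4900]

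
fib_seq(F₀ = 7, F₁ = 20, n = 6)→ [7, 20, 27, 47, 74, 121]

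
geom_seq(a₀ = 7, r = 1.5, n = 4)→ [7.0, 10.5, 15.75, 23.625]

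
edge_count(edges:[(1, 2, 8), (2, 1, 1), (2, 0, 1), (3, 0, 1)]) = 4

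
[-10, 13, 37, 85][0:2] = [-10, 13]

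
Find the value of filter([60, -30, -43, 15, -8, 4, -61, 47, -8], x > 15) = [60, 47]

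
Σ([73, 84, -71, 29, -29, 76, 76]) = 73 + 84 + (-71) + 29 + (-29) + 76 + 76
= 238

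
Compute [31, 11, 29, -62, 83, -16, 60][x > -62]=keep x where x > -62: 31✓, 11✓, 29✓, -62✗, 83✓, -16✓, 60✓
= [31, 11, 29, 83, -16, 60]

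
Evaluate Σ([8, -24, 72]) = 56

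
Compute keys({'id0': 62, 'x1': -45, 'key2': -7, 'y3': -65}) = ['id0', 'x1', 'key2', 'y3']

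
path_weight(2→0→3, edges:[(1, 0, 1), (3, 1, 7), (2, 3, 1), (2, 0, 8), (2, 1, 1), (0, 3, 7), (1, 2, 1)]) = 15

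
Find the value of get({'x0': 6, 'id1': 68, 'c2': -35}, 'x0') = 6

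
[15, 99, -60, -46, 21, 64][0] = 15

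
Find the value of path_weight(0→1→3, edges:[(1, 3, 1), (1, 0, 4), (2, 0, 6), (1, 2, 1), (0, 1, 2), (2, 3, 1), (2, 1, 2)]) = w(0→1)=2 + w(1→3)=1
= 3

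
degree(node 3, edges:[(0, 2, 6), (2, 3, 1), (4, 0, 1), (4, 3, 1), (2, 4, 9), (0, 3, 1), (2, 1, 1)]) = incident: (2,3), (4,3), (0,3)
= 3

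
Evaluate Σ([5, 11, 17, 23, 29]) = 5 + 11 + 17 + 23 + 29
= 85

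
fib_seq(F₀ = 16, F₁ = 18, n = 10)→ F_2 = F_1 + F_0 = 34
F_3 = F_2 + F_1 = 52
F_4 = F_3 + F_2 = 86
...
= [16, 18, 34, 52, 86, 138, 224, 362, 586, 948]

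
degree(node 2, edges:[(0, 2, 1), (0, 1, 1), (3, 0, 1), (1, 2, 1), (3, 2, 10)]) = 3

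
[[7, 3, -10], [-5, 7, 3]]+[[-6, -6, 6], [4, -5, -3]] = [[1, -3, -4], [-1, 2, 0]]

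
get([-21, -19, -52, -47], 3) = -47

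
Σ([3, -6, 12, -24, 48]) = 33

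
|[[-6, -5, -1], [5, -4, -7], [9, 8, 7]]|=246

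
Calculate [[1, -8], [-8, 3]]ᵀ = [[1, -8], [-8, 3]]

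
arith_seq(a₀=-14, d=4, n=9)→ a_0 = -14 + 0*4 = -14
a_1 = -14 + 1*4 = -10
a_2 = -14 + 2*4 = -6
...
= [-14, -10, -6, -2, 2, 6, 10, 14, 18]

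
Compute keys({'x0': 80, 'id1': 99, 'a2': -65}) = ['x0', 'id1', 'a2']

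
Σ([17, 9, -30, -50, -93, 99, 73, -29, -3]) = 17 + 9 + (-30) + (-50) + (-93) + 99 + 73 + (-29) + (-3)
= -7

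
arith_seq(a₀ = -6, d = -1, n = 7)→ [-6, -7, -8, -9, -10, -11, -12]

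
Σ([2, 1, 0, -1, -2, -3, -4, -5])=-12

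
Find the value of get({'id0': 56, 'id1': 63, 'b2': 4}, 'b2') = 4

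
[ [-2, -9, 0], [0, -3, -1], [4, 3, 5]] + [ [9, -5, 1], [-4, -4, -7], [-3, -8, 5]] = [[7, -14, 1], [-4, -7, -8], [1, -5, 10]]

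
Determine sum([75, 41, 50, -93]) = 75 + 41 + 50 + (-93)
= 73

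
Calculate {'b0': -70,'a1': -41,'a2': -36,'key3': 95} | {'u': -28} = {'b0': -70, 'a1': -41, 'a2': -36, 'key3': 95, 'u': -28}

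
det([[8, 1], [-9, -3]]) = (8)*(-3) - (1)*(-9)
= -15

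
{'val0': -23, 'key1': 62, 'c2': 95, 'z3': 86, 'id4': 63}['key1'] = 62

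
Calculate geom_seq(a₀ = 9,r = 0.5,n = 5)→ a_0 = 9*0.5^0 = 9.0
a_1 = 9*0.5^1 = 4.5
a_2 = 9*0.5^2 = 2.25
...
= [9.0, 4.5, 2.25, 1.125, 0.5625]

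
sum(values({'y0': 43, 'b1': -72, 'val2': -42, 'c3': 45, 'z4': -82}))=-108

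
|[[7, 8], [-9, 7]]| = (7)*(7) - (8)*(-9)
= 121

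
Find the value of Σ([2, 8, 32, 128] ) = 2 + 8 + 32 + 128
= 170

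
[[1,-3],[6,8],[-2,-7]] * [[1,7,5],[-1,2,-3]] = C[0][0] = (1)*(1) + (-3)*(-1) = 4
C[0][1] = (1)*(7) + (-3)*(2) = 1
C[0][2] = (1)*(5) + (-3)*(-3) = 14
C[1][0] = (6)*(1) + (8)*(-1) = -2
C[1][1] = (6)*(7) + (8)*(2) = 58
C[1][2] = (6)*(5) + (8)*(-3) = 6
... (3 more cells)
= [[4, 1, 14], [-2, 58, 6], [5, -28, 11]]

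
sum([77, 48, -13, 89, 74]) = 77 + 48 + (-13) + 89 + 74
= 275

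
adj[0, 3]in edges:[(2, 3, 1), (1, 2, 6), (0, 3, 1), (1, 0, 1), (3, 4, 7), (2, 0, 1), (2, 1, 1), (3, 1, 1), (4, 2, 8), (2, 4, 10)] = 1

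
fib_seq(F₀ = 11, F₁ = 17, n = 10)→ [11, 17, 28, 45, 73, 118, 191, 309, 500, 809]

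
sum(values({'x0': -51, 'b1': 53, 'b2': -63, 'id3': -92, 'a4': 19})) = (-51) + 53 + (-63) + (-92) + 19
= -134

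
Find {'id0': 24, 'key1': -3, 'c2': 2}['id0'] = 24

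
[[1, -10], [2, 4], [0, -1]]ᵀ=[[1, 2, 0], [-10, 4, -1]]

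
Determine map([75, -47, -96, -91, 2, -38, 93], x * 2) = [150, -94, -192, -182, 4, -76, 186]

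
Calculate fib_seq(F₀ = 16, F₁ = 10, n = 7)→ F_2 = F_1 + F_0 = 26
F_3 = F_2 + F_1 = 36
F_4 = F_3 + F_2 = 62
...
= [16, 10, 26, 36, 62, 98, 160]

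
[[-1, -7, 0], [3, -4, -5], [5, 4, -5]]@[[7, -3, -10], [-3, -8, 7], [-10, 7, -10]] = C[0][0] = (-1)*(7) + (-7)*(-3) + (0)*(-10) = 14
C[0][1] = (-1)*(-3) + (-7)*(-8) + (0)*(7) = 59
C[0][2] = (-1)*(-10) + (-7)*(7) + (0)*(-10) = -39
C[1][0] = (3)*(7) + (-4)*(-3) + (-5)*(-10) = 83
C[1][1] = (3)*(-3) + (-4)*(-8) + (-5)*(7) = -12
C[1][2] = (3)*(-10) + (-4)*(7) + (-5)*(-10) = -8
... (3 more cells)
= [[14, 59, -39], [83, -12, -8], [73, -82, 28]]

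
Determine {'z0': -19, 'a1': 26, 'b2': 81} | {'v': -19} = {'z0': -19, 'a1': 26, 'b2': 81, 'v': -19}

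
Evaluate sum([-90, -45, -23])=(-90) + (-45) + (-23)
= -158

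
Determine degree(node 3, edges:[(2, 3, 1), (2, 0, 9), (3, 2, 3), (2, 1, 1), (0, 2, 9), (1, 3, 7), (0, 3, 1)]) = 4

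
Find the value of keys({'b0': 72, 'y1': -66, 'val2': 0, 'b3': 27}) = ['b0', 'y1', 'val2', 'b3']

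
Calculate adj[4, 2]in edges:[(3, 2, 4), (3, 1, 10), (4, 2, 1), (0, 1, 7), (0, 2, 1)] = 1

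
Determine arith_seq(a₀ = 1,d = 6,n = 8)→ [1, 7, 13, 19, 25, 31, 37, 43]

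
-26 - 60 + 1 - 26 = -111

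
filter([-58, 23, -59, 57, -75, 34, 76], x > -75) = keep x where x > -75: -58✓, 23✓, -59✓, 57✓, -75✗, 34✓, 76✓
= [-58, 23, -59, 57, 34, 76]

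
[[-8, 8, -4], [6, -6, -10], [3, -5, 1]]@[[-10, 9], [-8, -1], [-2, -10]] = C[0][0] = (-8)*(-10) + (8)*(-8) + (-4)*(-2) = 24
C[0][1] = (-8)*(9) + (8)*(-1) + (-4)*(-10) = -40
C[1][0] = (6)*(-10) + (-6)*(-8) + (-10)*(-2) = 8
C[1][1] = (6)*(9) + (-6)*(-1) + (-10)*(-10) = 160
C[2][0] = (3)*(-10) + (-5)*(-8) + (1)*(-2) = 8
C[2][1] = (3)*(9) + (-5)*(-1) + (1)*(-10) = 22
= [[24, -40], [8, 160], [8, 22]]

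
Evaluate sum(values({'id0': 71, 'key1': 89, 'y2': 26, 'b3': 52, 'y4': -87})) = 71 + 89 + 26 + 52 + (-87)
= 151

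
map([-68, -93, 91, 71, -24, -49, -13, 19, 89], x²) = (-68)²=4624, (-93)²=8649, (91)²=8281, (71)²=5041, (-24)²=576, (-49)²=2401, (-13)²=169, (19)²=361, (89)²=7921
= [4624, 8649, 8281, 5041, 576, 2401, 169, 361, 7921]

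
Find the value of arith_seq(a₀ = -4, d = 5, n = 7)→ [-4, 1, 6, 11, 16, 21, 26]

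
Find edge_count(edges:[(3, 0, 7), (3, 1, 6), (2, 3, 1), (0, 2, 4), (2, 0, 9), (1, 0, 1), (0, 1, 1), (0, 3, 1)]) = 8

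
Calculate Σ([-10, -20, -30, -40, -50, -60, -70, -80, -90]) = (-10) + (-20) + (-30) + (-40) + (-50) + (-60) + (-70) + (-80) + (-90)
= -450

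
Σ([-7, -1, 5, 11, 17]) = 25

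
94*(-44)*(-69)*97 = 27682248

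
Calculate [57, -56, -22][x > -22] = keep x where x > -22: 57✓, -56✗, -22✗
= [57]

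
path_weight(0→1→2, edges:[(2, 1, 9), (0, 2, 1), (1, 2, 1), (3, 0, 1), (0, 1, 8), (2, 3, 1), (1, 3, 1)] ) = 9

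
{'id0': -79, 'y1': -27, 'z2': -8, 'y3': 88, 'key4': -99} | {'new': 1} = {'id0': -79, 'y1': -27, 'z2': -8, 'y3': 88, 'key4': -99, 'new': 1}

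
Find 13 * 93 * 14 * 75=1269450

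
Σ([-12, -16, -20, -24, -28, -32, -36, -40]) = (-12) + (-16) + (-20) + (-24) + (-28) + (-32) + (-36) + (-40)
= -208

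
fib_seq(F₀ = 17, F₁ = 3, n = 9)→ F_2 = F_1 + F_0 = 20
F_3 = F_2 + F_1 = 23
F_4 = F_3 + F_2 = 43
...
= [17, 3, 20, 23, 43, 66, 109, 175, 284]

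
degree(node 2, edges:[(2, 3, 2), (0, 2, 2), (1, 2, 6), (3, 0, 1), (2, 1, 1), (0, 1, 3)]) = 4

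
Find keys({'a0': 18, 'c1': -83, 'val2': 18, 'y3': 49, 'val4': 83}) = ['a0', 'c1', 'val2', 'y3', 'val4']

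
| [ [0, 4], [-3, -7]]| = 12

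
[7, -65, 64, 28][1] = -65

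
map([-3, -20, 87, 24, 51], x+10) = -3+10=7, -20+10=-10, 87+10=97, 24+10=34, 51+10=61
= [7, -10, 97, 34, 61]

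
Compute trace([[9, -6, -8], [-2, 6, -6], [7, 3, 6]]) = diagonal: 9 + 6 + 6
= 21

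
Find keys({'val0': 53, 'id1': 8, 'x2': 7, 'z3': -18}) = ['val0', 'id1', 'x2', 'z3']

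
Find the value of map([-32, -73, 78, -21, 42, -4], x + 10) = [-22, -63, 88, -11, 52, 6]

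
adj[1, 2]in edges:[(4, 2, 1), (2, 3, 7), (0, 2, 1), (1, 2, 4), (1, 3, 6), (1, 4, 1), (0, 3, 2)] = 4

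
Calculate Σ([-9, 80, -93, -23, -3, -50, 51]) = (-9) + 80 + (-93) + (-23) + (-3) + (-50) + 51
= -47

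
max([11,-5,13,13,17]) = 17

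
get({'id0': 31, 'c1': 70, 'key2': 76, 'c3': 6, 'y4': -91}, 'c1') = 70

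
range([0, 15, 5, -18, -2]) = 33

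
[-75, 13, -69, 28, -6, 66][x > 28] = [66]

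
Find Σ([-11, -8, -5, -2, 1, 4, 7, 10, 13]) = 9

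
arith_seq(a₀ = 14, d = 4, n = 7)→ [14, 18, 22, 26, 30, 34, 38]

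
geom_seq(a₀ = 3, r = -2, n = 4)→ [3, -6, 12, -24]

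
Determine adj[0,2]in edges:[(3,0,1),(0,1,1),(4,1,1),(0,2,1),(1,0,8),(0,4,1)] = 1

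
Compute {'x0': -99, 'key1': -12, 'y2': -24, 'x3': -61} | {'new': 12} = {'x0': -99, 'key1': -12, 'y2': -24, 'x3': -61, 'new': 12}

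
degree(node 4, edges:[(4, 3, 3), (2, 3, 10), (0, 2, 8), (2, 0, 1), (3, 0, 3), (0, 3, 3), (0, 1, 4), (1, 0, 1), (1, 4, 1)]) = 2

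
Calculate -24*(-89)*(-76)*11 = -1785696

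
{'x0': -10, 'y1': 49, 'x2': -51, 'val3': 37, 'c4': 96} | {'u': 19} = {'x0': -10, 'y1': 49, 'x2': -51, 'val3': 37, 'c4': 96, 'u': 19}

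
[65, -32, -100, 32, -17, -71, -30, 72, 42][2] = -100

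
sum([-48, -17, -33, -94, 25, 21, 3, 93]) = (-48) + (-17) + (-33) + (-94) + 25 + 21 + 3 + 93
= -50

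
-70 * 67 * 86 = -403340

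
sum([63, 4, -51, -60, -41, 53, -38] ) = 63 + 4 + (-51) + (-60) + (-41) + 53 + (-38)
= -70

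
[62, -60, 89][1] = -60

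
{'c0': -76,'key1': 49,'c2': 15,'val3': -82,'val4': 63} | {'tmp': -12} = {'c0': -76, 'key1': 49, 'c2': 15, 'val3': -82, 'val4': 63, 'tmp': -12}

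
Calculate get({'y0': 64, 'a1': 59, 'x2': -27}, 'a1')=59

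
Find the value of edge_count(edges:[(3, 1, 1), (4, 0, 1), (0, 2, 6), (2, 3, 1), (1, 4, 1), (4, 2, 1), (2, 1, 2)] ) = 7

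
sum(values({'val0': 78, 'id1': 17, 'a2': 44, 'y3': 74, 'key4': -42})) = 171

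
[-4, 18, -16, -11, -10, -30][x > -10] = keep x where x > -10: -4✓, 18✓, -16✗, -11✗, -10✗, -30✗
= [-4, 18]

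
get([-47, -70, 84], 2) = 84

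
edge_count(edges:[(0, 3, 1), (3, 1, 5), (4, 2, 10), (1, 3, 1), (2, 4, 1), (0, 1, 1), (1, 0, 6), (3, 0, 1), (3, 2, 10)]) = 9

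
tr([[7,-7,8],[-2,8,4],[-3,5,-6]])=diagonal: 7 + 8 + (-6)
= 9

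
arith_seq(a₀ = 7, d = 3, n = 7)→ a_0 = 7 + 0*3 = 7
a_1 = 7 + 1*3 = 10
a_2 = 7 + 2*3 = 13
...
= [7, 10, 13, 16, 19, 22, 25]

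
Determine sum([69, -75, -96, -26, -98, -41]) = -267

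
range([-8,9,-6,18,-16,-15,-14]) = 34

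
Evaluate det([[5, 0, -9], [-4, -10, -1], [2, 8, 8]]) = (1)*(5)*det([[-10, -1], [8, 8]]) + (-1)*(0)*det([[-4, -1], [2, 8]]) + (1)*(-9)*det([[-4, -10], [2, 8]])
= -360 + 0 + 108
= -252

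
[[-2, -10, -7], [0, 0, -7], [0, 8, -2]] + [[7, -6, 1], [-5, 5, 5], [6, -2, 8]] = [[5, -16, -6], [-5, 5, -2], [6, 6, 6]]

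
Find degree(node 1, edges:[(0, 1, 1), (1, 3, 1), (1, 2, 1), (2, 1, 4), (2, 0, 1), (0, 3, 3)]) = incident: (0,1), (1,3), (1,2), (2,1)
= 4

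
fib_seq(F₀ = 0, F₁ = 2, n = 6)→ [0, 2, 2, 4, 6, 10]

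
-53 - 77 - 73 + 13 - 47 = -237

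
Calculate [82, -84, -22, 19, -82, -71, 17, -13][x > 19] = keep x where x > 19: 82✓, -84✗, -22✗, 19✗, -82✗, -71✗, 17✗, -13✗
= [82]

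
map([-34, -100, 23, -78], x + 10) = -34+10=-24, -100+10=-90, 23+10=33, -78+10=-68
= [-24, -90, 33, -68]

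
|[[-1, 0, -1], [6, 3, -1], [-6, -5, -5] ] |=(1)*(-1)*det([[3, -1], [-5, -5]]) + (-1)*(0)*det([[6, -1], [-6, -5]]) + (1)*(-1)*det([[6, 3], [-6, -5]])
= 20 + 0 + 12
= 32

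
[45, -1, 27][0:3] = [45, -1, 27]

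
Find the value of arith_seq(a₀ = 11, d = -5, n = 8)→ a_0 = 11 + 0*-5 = 11
a_1 = 11 + 1*-5 = 6
a_2 = 11 + 2*-5 = 1
...
= [11, 6, 1, -4, -9, -14, -19, -24]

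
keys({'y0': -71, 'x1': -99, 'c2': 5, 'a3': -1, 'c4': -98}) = ['y0', 'x1', 'c2', 'a3', 'c4']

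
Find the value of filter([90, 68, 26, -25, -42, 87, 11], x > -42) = keep x where x > -42: 90✓, 68✓, 26✓, -25✓, -42✗, 87✓, 11✓
= [90, 68, 26, -25, 87, 11]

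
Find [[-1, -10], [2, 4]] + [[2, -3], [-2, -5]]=[[1, -13], [0, -1]]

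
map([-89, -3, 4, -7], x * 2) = -89*2=-178, -3*2=-6, 4*2=8, -7*2=-14
= [-178, -6, 8, -14]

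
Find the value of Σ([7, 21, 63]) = 91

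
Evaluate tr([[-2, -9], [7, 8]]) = 6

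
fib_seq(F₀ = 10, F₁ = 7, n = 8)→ F_2 = F_1 + F_0 = 17
F_3 = F_2 + F_1 = 24
F_4 = F_3 + F_2 = 41
...
= [10, 7, 17, 24, 41, 65, 106, 171]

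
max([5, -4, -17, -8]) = 5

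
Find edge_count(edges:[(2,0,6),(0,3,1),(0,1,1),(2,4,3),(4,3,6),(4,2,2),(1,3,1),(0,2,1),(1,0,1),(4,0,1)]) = 10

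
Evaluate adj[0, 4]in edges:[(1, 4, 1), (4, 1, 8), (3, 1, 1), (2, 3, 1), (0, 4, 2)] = 2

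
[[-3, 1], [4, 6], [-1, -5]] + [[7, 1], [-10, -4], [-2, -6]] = [[4, 2], [-6, 2], [-3, -11]]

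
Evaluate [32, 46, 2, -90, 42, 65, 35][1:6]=[46, 2, -90, 42, 65]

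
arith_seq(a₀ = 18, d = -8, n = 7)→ [18, 10, 2, -6, -14, -22, -30]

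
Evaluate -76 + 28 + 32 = -16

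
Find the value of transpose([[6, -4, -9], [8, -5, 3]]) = [[6, 8], [-4, -5], [-9, 3]]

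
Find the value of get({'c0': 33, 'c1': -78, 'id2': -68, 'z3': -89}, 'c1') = -78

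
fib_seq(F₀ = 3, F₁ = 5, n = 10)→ F_2 = F_1 + F_0 = 8
F_3 = F_2 + F_1 = 13
F_4 = F_3 + F_2 = 21
...
= [3, 5, 8, 13, 21, 34, 55, 89, 144, 233]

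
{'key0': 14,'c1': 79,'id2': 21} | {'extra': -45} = {'key0': 14, 'c1': 79, 'id2': 21, 'extra': -45}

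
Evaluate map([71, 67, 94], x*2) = [142, 134, 188]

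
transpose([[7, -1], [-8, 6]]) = [[7, -8], [-1, 6]]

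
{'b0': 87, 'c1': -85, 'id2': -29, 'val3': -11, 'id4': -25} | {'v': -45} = {'b0': 87, 'c1': -85, 'id2': -29, 'val3': -11, 'id4': -25, 'v': -45}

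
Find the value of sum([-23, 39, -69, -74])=(-23) + 39 + (-69) + (-74)
= -127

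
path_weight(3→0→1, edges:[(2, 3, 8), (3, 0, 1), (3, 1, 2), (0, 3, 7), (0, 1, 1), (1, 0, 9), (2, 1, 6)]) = w(3→0)=1 + w(0→1)=1
= 2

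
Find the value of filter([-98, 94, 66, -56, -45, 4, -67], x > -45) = [94, 66, 4]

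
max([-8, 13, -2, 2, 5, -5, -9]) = 13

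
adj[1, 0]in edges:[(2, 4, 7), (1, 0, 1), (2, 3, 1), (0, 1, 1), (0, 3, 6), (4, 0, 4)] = 1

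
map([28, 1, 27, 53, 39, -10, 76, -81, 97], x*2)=[56, 2, 54, 106, 78, -20, 152, -162, 194]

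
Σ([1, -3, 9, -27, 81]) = 1 + -3 + 9 + -27 + 81
= 61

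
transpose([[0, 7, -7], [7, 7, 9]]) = [[0, 7], [7, 7], [-7, 9]]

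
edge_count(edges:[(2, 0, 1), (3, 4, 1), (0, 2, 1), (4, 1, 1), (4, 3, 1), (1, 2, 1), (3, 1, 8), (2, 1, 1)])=8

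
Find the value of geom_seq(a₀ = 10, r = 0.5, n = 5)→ [10.0, 5.0, 2.5, 1.25, 0.625]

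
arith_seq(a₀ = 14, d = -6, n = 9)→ [14, 8, 2, -4, -10, -16, -22, -28, -34]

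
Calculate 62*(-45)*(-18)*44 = 2209680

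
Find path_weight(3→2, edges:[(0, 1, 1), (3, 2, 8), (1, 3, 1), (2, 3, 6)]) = 8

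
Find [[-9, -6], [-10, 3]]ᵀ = [[-9, -10], [-6, 3]]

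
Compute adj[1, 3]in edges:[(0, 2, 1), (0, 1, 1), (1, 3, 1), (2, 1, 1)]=1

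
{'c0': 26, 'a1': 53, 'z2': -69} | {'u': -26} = {'c0': 26, 'a1': 53, 'z2': -69, 'u': -26}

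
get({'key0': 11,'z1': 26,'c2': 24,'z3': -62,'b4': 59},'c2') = 24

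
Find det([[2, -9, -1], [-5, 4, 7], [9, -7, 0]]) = (1)*(2)*det([[4, 7], [-7, 0]]) + (-1)*(-9)*det([[-5, 7], [9, 0]]) + (1)*(-1)*det([[-5, 4], [9, -7]])
= 98 + -567 + 1
= -468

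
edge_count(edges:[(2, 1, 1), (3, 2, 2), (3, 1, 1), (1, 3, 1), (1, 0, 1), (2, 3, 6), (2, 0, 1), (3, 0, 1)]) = 8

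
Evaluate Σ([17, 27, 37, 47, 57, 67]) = 252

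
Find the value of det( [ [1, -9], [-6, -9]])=-63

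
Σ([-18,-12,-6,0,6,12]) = (-18) + (-12) + (-6) + 0 + 6 + 12
= -18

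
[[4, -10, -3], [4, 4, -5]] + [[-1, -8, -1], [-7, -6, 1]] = [[3, -18, -4], [-3, -2, -4]]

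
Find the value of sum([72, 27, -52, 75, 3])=72 + 27 + (-52) + 75 + 3
= 125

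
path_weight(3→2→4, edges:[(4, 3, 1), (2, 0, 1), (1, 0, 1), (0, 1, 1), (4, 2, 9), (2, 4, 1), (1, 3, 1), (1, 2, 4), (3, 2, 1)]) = 2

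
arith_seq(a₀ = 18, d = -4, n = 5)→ [18, 14, 10, 6, 2]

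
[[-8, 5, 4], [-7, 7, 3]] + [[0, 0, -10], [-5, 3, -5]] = [[-8, 5, -6], [-12, 10, -2]]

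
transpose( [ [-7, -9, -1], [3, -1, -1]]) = [[-7, 3], [-9, -1], [-1, -1]]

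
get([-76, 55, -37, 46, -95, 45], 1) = 55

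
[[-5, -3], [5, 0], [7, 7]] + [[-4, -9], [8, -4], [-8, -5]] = [[-9, -12], [13, -4], [-1, 2]]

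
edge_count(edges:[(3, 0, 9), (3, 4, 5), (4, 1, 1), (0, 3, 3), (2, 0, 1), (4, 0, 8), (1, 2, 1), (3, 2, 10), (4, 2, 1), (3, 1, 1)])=10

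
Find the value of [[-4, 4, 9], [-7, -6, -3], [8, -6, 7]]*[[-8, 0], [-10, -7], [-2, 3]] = C[0][0] = (-4)*(-8) + (4)*(-10) + (9)*(-2) = -26
C[0][1] = (-4)*(0) + (4)*(-7) + (9)*(3) = -1
C[1][0] = (-7)*(-8) + (-6)*(-10) + (-3)*(-2) = 122
C[1][1] = (-7)*(0) + (-6)*(-7) + (-3)*(3) = 33
C[2][0] = (8)*(-8) + (-6)*(-10) + (7)*(-2) = -18
C[2][1] = (8)*(0) + (-6)*(-7) + (7)*(3) = 63
= [[-26, -1], [122, 33], [-18, 63]]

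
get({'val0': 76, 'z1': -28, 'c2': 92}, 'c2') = 92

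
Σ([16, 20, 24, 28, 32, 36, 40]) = 196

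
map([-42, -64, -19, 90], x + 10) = [-32, -54, -9, 100]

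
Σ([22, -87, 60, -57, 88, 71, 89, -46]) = 22 + (-87) + 60 + (-57) + 88 + 71 + 89 + (-46)
= 140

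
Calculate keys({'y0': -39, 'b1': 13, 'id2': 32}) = ['y0', 'b1', 'id2']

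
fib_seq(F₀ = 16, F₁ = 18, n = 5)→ F_2 = F_1 + F_0 = 34
F_3 = F_2 + F_1 = 52
F_4 = F_3 + F_2 = 86
= [16, 18, 34, 52, 86]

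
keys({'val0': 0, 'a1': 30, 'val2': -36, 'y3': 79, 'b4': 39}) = ['val0', 'a1', 'val2', 'y3', 'b4']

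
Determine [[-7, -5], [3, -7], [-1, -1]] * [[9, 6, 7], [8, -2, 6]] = [[-103, -32, -79], [-29, 32, -21], [-17, -4, -13]]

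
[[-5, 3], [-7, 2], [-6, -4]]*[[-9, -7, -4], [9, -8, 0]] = [[72, 11, 20], [81, 33, 28], [18, 74, 24]]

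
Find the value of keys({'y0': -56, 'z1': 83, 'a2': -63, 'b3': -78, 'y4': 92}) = ['y0', 'z1', 'a2', 'b3', 'y4']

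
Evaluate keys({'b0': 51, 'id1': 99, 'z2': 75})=['b0', 'id1', 'z2']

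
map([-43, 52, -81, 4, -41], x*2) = -43*2=-86, 52*2=104, -81*2=-162, 4*2=8, -41*2=-82
= [-86, 104, -162, 8, -82]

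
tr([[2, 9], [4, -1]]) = diagonal: 2 + (-1)
= 1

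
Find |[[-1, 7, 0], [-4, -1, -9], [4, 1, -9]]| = (1)*(-1)*det([[-1, -9], [1, -9]]) + (-1)*(7)*det([[-4, -9], [4, -9]]) + (1)*(0)*det([[-4, -1], [4, 1]])
= -18 + -504 + 0
= -522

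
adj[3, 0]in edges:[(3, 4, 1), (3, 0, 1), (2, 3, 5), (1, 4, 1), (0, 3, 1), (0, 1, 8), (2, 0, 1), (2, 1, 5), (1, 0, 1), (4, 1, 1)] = 1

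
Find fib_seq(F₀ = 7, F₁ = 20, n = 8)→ F_2 = F_1 + F_0 = 27
F_3 = F_2 + F_1 = 47
F_4 = F_3 + F_2 = 74
...
= [7, 20, 27, 47, 74, 121, 195, 316]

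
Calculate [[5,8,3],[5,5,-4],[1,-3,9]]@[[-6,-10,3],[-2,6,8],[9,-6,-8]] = C[0][0] = (5)*(-6) + (8)*(-2) + (3)*(9) = -19
C[0][1] = (5)*(-10) + (8)*(6) + (3)*(-6) = -20
C[0][2] = (5)*(3) + (8)*(8) + (3)*(-8) = 55
C[1][0] = (5)*(-6) + (5)*(-2) + (-4)*(9) = -76
C[1][1] = (5)*(-10) + (5)*(6) + (-4)*(-6) = 4
C[1][2] = (5)*(3) + (5)*(8) + (-4)*(-8) = 87
... (3 more cells)
= [[-19, -20, 55], [-76, 4, 87], [81, -82, -93]]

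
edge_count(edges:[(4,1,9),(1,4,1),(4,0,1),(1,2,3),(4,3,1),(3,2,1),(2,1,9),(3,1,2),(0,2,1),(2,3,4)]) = 10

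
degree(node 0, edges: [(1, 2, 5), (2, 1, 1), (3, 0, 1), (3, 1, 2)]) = 1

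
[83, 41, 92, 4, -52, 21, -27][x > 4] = [83, 41, 92, 21]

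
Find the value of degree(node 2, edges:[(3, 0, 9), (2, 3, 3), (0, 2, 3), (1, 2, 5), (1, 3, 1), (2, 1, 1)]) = incident: (2,3), (0,2), (1,2), (2,1)
= 4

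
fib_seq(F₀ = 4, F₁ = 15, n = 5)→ [4, 15, 19, 34, 53]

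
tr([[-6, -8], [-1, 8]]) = 2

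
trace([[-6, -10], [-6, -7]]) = -13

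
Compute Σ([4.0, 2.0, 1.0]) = 7.0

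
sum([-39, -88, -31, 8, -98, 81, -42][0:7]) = slice → [-39, -88, -31, 8, -98, 81, -42]
(-39) + (-88) + (-31) + 8 + (-98) + 81 + (-42)
= -209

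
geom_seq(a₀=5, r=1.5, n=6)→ a_0 = 5*1.5^0 = 5.0
a_1 = 5*1.5^1 = 7.5
a_2 = 5*1.5^2 = 11.25
...
= [5.0, 7.5, 11.25, 16.875, 25.3125, 37.96875]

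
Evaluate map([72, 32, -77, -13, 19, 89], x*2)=[144, 64, -154, -26, 38, 178]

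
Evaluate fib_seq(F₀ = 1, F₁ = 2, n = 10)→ F_2 = F_1 + F_0 = 3
F_3 = F_2 + F_1 = 5
F_4 = F_3 + F_2 = 8
...
= [1, 2, 3, 5, 8, 13, 21, 34, 55, 89]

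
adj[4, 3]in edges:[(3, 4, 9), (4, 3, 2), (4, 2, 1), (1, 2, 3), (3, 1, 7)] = 2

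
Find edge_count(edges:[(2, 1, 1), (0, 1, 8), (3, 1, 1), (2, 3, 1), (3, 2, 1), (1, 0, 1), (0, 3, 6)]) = 7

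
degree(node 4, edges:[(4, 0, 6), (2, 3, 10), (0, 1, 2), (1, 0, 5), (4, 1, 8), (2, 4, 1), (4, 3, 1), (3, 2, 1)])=incident: (4,0), (4,1), (2,4), (4,3)
= 4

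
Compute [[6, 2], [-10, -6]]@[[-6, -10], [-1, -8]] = C[0][0] = (6)*(-6) + (2)*(-1) = -38
C[0][1] = (6)*(-10) + (2)*(-8) = -76
C[1][0] = (-10)*(-6) + (-6)*(-1) = 66
C[1][1] = (-10)*(-10) + (-6)*(-8) = 148
= [[-38, -76], [66, 148]]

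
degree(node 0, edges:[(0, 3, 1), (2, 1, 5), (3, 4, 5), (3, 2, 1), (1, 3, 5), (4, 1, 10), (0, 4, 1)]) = 2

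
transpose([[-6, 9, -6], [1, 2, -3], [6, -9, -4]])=[[-6, 1, 6], [9, 2, -9], [-6, -3, -4]]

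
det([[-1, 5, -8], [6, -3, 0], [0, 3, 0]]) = (1)*(-1)*det([[-3, 0], [3, 0]]) + (-1)*(5)*det([[6, 0], [0, 0]]) + (1)*(-8)*det([[6, -3], [0, 3]])
= 0 + 0 + -144
= -144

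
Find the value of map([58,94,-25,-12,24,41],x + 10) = 58+10=68, 94+10=104, -25+10=-15, -12+10=-2, 24+10=34, 41+10=51
= [68, 104, -15, -2, 34, 51]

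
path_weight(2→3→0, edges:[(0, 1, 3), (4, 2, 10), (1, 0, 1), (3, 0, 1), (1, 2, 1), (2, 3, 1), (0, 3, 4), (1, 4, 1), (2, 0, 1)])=2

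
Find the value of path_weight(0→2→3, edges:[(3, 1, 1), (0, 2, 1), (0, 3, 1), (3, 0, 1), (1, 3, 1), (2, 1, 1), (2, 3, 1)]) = 2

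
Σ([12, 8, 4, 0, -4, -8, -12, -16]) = -16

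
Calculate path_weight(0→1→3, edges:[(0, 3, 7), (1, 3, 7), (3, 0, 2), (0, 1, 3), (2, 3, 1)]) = 10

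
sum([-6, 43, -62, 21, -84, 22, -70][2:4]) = -41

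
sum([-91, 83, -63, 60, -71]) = -82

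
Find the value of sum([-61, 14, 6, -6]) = -47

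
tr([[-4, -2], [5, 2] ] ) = diagonal: (-4) + 2
= -2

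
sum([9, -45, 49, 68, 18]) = 99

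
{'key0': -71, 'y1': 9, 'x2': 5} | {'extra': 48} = {'key0': -71, 'y1': 9, 'x2': 5, 'extra': 48}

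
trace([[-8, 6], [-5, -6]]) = -14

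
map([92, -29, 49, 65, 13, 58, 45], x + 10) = 92+10=102, -29+10=-19, 49+10=59, 65+10=75, 13+10=23, 58+10=68, 45+10=55
= [102, -19, 59, 75, 23, 68, 55]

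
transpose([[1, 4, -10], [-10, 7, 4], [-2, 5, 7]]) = [[1, -10, -2], [4, 7, 5], [-10, 4, 7]]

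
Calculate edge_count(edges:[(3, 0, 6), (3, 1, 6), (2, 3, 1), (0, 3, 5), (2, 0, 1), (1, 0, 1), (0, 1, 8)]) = 7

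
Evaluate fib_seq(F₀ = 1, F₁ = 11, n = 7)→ [1, 11, 12, 23, 35, 58, 93]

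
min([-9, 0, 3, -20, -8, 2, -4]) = -20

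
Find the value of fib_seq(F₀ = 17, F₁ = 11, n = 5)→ [17, 11, 28, 39, 67]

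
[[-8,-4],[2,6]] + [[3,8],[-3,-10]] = [[-5, 4], [-1, -4]]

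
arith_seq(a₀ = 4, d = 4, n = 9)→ a_0 = 4 + 0*4 = 4
a_1 = 4 + 1*4 = 8
a_2 = 4 + 2*4 = 12
...
= [4, 8, 12, 16, 20, 24, 28, 32, 36]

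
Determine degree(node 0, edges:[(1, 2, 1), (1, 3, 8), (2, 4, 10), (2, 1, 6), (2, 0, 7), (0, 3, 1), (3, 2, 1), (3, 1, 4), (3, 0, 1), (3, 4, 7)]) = incident: (2,0), (0,3), (3,0)
= 3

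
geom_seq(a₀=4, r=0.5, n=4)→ a_0 = 4*0.5^0 = 4.0
a_1 = 4*0.5^1 = 2.0
a_2 = 4*0.5^2 = 1.0
...
= [4.0, 2.0, 1.0, 0.5]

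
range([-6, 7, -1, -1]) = 13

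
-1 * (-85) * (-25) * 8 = -17000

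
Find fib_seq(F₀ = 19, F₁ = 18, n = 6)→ [19, 18, 37, 55, 92, 147]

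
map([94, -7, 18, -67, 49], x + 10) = [104, 3, 28, -57, 59]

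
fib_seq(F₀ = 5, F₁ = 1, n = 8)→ F_2 = F_1 + F_0 = 6
F_3 = F_2 + F_1 = 7
F_4 = F_3 + F_2 = 13
...
= [5, 1, 6, 7, 13, 20, 33, 53]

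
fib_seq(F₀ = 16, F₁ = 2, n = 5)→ [16, 2, 18, 20, 38]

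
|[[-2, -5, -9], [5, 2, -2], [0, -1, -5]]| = (1)*(-2)*det([[2, -2], [-1, -5]]) + (-1)*(-5)*det([[5, -2], [0, -5]]) + (1)*(-9)*det([[5, 2], [0, -1]])
= 24 + -125 + 45
= -56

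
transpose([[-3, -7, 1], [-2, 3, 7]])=[[-3, -2], [-7, 3], [1, 7]]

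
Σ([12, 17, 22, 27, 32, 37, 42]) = 189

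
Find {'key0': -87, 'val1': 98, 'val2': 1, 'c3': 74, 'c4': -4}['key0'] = -87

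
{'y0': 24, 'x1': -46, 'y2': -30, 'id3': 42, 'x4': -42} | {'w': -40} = {'y0': 24, 'x1': -46, 'y2': -30, 'id3': 42, 'x4': -42, 'w': -40}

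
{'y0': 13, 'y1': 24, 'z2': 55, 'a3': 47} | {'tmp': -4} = {'y0': 13, 'y1': 24, 'z2': 55, 'a3': 47, 'tmp': -4}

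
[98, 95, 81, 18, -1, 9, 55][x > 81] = [98, 95]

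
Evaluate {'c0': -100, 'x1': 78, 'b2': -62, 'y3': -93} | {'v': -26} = {'c0': -100, 'x1': 78, 'b2': -62, 'y3': -93, 'v': -26}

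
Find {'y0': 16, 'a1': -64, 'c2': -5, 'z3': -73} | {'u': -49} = {'y0': 16, 'a1': -64, 'c2': -5, 'z3': -73, 'u': -49}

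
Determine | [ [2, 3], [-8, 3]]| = 30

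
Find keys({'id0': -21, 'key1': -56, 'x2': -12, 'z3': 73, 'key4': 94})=['id0', 'key1', 'x2', 'z3', 'key4']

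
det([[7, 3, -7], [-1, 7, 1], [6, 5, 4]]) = (1)*(7)*det([[7, 1], [5, 4]]) + (-1)*(3)*det([[-1, 1], [6, 4]]) + (1)*(-7)*det([[-1, 7], [6, 5]])
= 161 + 30 + 329
= 520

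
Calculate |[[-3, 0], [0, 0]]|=0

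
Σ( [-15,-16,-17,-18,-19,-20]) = -105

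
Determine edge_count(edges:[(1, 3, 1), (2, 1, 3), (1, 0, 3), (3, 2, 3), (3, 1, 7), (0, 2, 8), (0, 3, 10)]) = 7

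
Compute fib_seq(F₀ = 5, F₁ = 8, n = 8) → F_2 = F_1 + F_0 = 13
F_3 = F_2 + F_1 = 21
F_4 = F_3 + F_2 = 34
...
= [5, 8, 13, 21, 34, 55, 89, 144]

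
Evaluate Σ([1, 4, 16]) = 1 + 4 + 16
= 21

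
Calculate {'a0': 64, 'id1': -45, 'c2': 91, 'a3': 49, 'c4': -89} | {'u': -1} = {'a0': 64, 'id1': -45, 'c2': 91, 'a3': 49, 'c4': -89, 'u': -1}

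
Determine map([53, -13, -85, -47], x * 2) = 53*2=106, -13*2=-26, -85*2=-170, -47*2=-94
= [106, -26, -170, -94]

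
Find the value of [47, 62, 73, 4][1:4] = [62, 73, 4]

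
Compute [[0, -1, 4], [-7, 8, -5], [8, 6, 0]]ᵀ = [[0, -7, 8], [-1, 8, 6], [4, -5, 0]]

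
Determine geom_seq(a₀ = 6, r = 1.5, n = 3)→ [6.0, 9.0, 13.5]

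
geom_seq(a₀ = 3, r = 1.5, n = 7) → [3.0, 4.5, 6.75, 10.125, 15.1875, 22.78125, 34.171875]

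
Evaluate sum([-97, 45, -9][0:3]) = -61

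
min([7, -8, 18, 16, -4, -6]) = -8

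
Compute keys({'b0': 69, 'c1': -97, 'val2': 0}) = ['b0', 'c1', 'val2']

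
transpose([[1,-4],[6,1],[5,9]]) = [[1, 6, 5], [-4, 1, 9]]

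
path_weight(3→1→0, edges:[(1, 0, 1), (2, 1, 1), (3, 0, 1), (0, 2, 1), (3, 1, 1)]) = w(3→1)=1 + w(1→0)=1
= 2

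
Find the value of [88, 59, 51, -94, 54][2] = 51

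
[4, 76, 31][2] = 31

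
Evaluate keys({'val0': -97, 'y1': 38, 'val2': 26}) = ['val0', 'y1', 'val2']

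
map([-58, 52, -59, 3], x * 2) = [-116, 104, -118, 6]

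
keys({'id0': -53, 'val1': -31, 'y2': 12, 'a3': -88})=['id0', 'val1', 'y2', 'a3']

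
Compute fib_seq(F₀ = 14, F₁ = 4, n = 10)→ [14, 4, 18, 22, 40, 62, 102, 164, 266, 430]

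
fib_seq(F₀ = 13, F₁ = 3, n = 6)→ F_2 = F_1 + F_0 = 16
F_3 = F_2 + F_1 = 19
F_4 = F_3 + F_2 = 35
...
= [13, 3, 16, 19, 35, 54]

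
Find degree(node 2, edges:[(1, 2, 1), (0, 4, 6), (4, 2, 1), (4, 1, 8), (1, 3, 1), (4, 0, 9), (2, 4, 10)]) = 3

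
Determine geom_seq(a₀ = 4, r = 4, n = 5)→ a_0 = 4*4^0 = 4
a_1 = 4*4^1 = 16
a_2 = 4*4^2 = 64
...
= [4, 16, 64, 256, 1024]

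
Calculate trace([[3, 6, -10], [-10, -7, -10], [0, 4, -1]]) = diagonal: 3 + (-7) + (-1)
= -5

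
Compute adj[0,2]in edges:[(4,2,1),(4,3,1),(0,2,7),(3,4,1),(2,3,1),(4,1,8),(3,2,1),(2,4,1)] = 7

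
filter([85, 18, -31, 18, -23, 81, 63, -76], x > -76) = [85, 18, -31, 18, -23, 81, 63]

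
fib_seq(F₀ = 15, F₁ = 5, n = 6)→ F_2 = F_1 + F_0 = 20
F_3 = F_2 + F_1 = 25
F_4 = F_3 + F_2 = 45
...
= [15, 5, 20, 25, 45, 70]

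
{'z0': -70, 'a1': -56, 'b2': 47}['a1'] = -56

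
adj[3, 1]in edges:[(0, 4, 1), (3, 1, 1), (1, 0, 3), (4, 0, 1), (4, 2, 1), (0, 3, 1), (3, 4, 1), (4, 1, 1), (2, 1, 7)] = 1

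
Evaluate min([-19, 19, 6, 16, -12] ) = -19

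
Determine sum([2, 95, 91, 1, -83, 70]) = 176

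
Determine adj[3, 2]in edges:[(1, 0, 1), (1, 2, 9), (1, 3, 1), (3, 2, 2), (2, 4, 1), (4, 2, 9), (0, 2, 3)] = 2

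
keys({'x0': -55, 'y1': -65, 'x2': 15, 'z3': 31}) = ['x0', 'y1', 'x2', 'z3']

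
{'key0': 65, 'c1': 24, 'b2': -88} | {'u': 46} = {'key0': 65, 'c1': 24, 'b2': -88, 'u': 46}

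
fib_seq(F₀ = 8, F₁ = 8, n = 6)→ F_2 = F_1 + F_0 = 16
F_3 = F_2 + F_1 = 24
F_4 = F_3 + F_2 = 40
...
= [8, 8, 16, 24, 40, 64]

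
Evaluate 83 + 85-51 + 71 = 188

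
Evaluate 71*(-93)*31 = -204693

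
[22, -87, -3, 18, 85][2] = -3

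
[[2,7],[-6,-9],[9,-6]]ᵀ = [[2, -6, 9], [7, -9, -6]]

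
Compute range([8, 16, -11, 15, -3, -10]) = 27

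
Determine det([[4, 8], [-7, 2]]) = (4)*(2) - (8)*(-7)
= 64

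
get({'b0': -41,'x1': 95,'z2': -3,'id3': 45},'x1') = 95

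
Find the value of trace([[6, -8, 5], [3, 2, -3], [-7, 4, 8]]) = 16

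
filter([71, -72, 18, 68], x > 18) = keep x where x > 18: 71✓, -72✗, 18✗, 68✓
= [71, 68]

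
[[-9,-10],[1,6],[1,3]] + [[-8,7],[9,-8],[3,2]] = [[-17, -3], [10, -2], [4, 5]]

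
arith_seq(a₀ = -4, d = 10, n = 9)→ [-4, 6, 16, 26, 36, 46, 56, 66, 76]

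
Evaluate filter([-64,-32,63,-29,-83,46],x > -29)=keep x where x > -29: -64✗, -32✗, 63✓, -29✗, -83✗, 46✓
= [63, 46]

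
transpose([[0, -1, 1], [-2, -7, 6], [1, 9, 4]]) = [[0, -2, 1], [-1, -7, 9], [1, 6, 4]]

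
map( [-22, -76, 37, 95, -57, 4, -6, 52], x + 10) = [-12, -66, 47, 105, -47, 14, 4, 62]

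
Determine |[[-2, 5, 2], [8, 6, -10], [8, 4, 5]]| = (1)*(-2)*det([[6, -10], [4, 5]]) + (-1)*(5)*det([[8, -10], [8, 5]]) + (1)*(2)*det([[8, 6], [8, 4]])
= -140 + -600 + -32
= -772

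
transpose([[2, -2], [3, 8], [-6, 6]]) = [[2, 3, -6], [-2, 8, 6]]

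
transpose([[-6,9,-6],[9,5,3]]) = [[-6, 9], [9, 5], [-6, 3]]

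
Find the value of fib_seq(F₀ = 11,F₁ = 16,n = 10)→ [11, 16, 27, 43, 70, 113, 183, 296, 479, 775]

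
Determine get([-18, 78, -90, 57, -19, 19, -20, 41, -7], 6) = -20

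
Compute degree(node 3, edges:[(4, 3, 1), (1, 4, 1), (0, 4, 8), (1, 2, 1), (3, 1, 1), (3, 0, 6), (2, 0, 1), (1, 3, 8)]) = 4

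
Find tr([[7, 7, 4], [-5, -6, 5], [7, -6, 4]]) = diagonal: 7 + (-6) + 4
= 5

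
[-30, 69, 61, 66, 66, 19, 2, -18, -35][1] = 69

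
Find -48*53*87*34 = -7525152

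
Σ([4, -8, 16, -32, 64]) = 4 + -8 + 16 + -32 + 64
= 44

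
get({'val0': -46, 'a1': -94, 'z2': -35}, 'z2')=-35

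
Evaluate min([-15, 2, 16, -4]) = -15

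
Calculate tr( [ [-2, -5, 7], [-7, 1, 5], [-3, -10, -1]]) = -2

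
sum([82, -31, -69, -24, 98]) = 82 + (-31) + (-69) + (-24) + 98
= 56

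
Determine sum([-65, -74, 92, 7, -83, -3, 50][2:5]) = slice → [92, 7, -83]
92 + 7 + (-83)
= 16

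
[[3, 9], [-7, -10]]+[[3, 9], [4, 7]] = [[6, 18], [-3, -3]]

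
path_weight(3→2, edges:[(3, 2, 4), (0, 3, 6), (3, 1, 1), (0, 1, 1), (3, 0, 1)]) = w(3→2)=4
= 4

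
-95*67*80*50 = -25460000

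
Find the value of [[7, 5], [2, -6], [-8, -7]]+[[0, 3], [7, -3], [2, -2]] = [[7, 8], [9, -9], [-6, -9]]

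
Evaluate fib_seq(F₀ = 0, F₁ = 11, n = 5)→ F_2 = F_1 + F_0 = 11
F_3 = F_2 + F_1 = 22
F_4 = F_3 + F_2 = 33
= [0, 11, 11, 22, 33]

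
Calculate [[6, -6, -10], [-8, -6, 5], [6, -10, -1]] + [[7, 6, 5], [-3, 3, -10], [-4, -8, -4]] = [[13, 0, -5], [-11, -3, -5], [2, -18, -5]]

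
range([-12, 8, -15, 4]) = 23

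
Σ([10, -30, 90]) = 10 + -30 + 90
= 70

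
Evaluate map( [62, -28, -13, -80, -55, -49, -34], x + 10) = [72, -18, -3, -70, -45, -39, -24]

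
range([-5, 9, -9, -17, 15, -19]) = 34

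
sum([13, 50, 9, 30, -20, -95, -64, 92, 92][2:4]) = slice → [9, 30]
9 + 30
= 39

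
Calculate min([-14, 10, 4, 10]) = -14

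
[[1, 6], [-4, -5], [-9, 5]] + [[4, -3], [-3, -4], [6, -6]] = [[5, 3], [-7, -9], [-3, -1]]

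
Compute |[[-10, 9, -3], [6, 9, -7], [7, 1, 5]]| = -1060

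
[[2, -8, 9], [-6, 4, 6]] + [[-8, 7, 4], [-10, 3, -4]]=[[-6, -1, 13], [-16, 7, 2]]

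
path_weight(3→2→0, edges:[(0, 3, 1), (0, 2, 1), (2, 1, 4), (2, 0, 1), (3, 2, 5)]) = w(3→2)=5 + w(2→0)=1
= 6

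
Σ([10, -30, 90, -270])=10 + -30 + 90 + -270
= -200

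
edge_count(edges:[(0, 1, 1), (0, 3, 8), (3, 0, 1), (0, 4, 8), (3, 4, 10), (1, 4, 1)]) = 6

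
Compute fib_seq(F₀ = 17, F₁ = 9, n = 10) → F_2 = F_1 + F_0 = 26
F_3 = F_2 + F_1 = 35
F_4 = F_3 + F_2 = 61
...
= [17, 9, 26, 35, 61, 96, 157, 253, 410, 663]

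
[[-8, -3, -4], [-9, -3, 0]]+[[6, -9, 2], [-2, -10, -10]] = [[-2, -12, -2], [-11, -13, -10]]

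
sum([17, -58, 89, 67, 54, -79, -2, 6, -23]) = 71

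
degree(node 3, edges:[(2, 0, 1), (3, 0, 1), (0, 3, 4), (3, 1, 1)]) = incident: (3,0), (0,3), (3,1)
= 3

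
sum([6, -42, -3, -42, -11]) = 6 + (-42) + (-3) + (-42) + (-11)
= -92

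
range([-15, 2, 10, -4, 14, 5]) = 29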